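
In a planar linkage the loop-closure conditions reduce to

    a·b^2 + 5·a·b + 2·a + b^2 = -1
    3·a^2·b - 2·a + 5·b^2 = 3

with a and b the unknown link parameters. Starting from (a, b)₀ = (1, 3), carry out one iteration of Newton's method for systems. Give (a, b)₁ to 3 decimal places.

At (1, 3): F = (36.000, 49.000).
Jacobian J = [[b^2 + 5·b + 2, 2·a·b + 5·a + 2·b], [6·a·b - 2, 3·a^2 + 10·b]].
At the point, J = [[26.000, 17.000], [16.000, 33.000]] (det J = 586.000).
Solving J·Δ = −F gives Δ = (-0.606, -1.191).
Then the next iterate is (a, b)₁ = (0.394, 1.809).

(0.394, 1.809)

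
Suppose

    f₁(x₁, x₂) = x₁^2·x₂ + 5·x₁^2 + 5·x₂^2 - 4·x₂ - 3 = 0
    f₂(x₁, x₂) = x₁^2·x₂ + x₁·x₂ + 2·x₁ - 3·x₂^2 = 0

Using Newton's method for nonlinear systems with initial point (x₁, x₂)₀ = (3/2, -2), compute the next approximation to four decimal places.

(-11.0500, -5.7333)

At (3/2, -2): F = (31.7500, -16.5000).
Jacobian J = [[2·x₁·x₂ + 10·x₁, x₁^2 + 10·x₂ - 4], [2·x₁·x₂ + x₂ + 2, x₁^2 + x₁ - 6·x₂]].
At the point, J = [[9.0000, -21.7500], [-6.0000, 15.7500]] (det J = 11.2500).
Solving J·Δ = −F gives Δ = (-12.5500, -3.7333).
Then the next iterate is (x₁, x₂)₁ = (-11.0500, -5.7333).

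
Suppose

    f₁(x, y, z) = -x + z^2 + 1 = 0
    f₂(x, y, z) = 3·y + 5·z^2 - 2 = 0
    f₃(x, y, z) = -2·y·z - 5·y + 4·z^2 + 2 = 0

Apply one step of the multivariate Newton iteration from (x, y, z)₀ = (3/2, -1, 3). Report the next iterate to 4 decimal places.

(1.3676, 0.0539, 1.5613)

At (3/2, -1, 3): F = (8.5000, 40.0000, 49.0000).
Jacobian J = [[-1, 0, 2·z], [0, 3, 10·z], [0, -2·z - 5, -2·y + 8·z]].
At the point, J = [[-1.0000, 0.0000, 6.0000], [0.0000, 3.0000, 30.0000], [0.0000, -11.0000, 26.0000]] (det J = -408.0000).
Solving J·Δ = −F gives Δ = (-0.1324, 1.0539, -1.4387).
Then the next iterate is (x, y, z)₁ = (1.3676, 0.0539, 1.5613).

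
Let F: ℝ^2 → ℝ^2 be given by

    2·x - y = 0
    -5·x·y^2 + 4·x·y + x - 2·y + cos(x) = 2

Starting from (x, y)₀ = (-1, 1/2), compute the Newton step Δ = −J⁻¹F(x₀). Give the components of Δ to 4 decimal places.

(2.8906, 3.2812)

At (-1, 1/2): F = (-2.5000, -4.209698).
Jacobian J = [[2, -1], [-5·y^2 + 4·y - sin(x) + 1, -10·x·y + 4·x - 2]].
At the point, J = [[2.0000, -1.0000], [2.591471, -1.0000]] (det J = 0.591471).
Solving J·Δ = −F gives Δ = (2.8906, 3.2812).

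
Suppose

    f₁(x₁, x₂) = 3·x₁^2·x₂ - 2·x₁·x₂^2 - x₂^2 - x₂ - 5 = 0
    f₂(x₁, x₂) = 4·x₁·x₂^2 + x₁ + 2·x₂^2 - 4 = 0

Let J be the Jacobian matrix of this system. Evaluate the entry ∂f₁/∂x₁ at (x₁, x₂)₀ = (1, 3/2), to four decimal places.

4.5000

∂f₁/∂x₁ = 6·x₁·x₂ - 2·x₂^2.
At (1, 3/2) this is 4.5000.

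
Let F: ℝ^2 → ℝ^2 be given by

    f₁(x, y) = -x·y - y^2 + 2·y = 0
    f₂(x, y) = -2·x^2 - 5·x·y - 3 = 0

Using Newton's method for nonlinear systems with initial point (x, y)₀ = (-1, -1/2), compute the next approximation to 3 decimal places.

At (-1, -1/2): F = (-1.750, -7.500).
Jacobian J = [[-y, -x - 2·y + 2], [-4·x - 5·y, -5·x]].
At the point, J = [[0.500, 4.000], [6.500, 5.000]] (det J = -23.500).
Solving J·Δ = −F gives Δ = (0.904, 0.324).
Then the next iterate is (x, y)₁ = (-0.096, -0.176).

(-0.096, -0.176)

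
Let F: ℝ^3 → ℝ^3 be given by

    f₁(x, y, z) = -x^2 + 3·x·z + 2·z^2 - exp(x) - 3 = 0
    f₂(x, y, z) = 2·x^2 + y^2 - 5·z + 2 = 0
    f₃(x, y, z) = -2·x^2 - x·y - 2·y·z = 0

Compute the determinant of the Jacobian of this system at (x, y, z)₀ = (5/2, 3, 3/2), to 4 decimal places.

1115.8384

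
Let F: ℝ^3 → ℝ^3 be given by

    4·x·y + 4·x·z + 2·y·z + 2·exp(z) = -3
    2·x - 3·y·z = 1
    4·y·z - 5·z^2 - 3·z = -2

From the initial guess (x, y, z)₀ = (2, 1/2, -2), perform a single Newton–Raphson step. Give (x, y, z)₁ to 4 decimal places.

(0.8936, 0.0298, -1.3559)

At (2, 1/2, -2): F = (-10.729329, 6.0000, -16.0000).
Jacobian J = [[4·y + 4·z, 4·x + 2·z, 4·x + 2·y + 2·exp(z)], [2, -3·z, -3·y], [0, 4·z, 4·y - 10·z - 3]].
At the point, J = [[-6.0000, 4.0000, 9.270671], [2.0000, 6.0000, -1.5000], [0.0000, -8.0000, 19.0000]] (det J = -912.330729).
Solving J·Δ = −F gives Δ = (-1.1064, -0.4702, 0.6441).
Then the next iterate is (x, y, z)₁ = (0.8936, 0.0298, -1.3559).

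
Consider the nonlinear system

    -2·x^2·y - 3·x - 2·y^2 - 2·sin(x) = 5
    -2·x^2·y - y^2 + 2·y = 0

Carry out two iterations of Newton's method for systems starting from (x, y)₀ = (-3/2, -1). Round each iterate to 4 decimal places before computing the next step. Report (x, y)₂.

(-1.4124, -4.4651)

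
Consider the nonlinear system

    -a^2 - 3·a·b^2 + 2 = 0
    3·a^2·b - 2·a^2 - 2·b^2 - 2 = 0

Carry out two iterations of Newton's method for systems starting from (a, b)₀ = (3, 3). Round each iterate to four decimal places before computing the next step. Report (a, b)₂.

At (3, 3): F = (-88.0000, 43.0000).
Jacobian J = [[-2·a - 3·b^2, -6·a·b], [6·a·b - 4·a, 3·a^2 - 4·b]].
At the point, J = [[-33.0000, -54.0000], [42.0000, 15.0000]] (det J = 1773.0000).
Solving J·Δ = −F gives Δ = (-0.5651, -1.2843).
Then the next iterate is (a, b)₁ = (2.4349, 1.7157).
Round to (2.4349, 1.7157) and repeat: F = (-25.431046, 10.771078), J = [[-13.700679, -25.065348], [15.325748, 10.923414]].
Δ = (0.0333, -1.0328), so (a, b)₂ = (2.4682, 0.6829).

(2.4682, 0.6829)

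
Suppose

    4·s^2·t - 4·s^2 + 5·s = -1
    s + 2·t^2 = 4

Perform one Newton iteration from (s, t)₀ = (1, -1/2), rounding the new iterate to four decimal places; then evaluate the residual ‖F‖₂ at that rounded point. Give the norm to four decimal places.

6.2061

At (1, -1/2): F = (0.0000, -2.5000).
Jacobian J = [[8·s·t - 8·s + 5, 4·s^2], [1, 4·t]].
At the point, J = [[-7.0000, 4.0000], [1.0000, -2.0000]] (det J = 10.0000).
Solving J·Δ = −F gives Δ = (-1.0000, -1.7500).
Then the next iterate is (s, t)₁ = (0.0000, -2.2500).
Re-evaluating at (0.0000, -2.2500): F = (1.0000, 6.1250), so ‖F‖₂ = 6.2061.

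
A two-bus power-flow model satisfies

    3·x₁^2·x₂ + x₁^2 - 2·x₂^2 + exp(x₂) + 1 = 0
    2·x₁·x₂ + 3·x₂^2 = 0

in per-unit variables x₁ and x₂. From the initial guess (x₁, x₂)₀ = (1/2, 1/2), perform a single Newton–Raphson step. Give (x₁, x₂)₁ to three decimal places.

At (1/2, 1/2): F = (2.77372, 1.250).
Jacobian J = [[6·x₁·x₂ + 2·x₁, 3·x₁^2 - 4·x₂ + exp(x₂)], [2·x₂, 2·x₁ + 6·x₂]].
At the point, J = [[2.500, 0.39872], [1.000, 4.000]] (det J = 9.60128).
Solving J·Δ = −F gives Δ = (-1.104, -0.037).
Then the next iterate is (x₁, x₂)₁ = (-0.604, 0.463).

(-0.604, 0.463)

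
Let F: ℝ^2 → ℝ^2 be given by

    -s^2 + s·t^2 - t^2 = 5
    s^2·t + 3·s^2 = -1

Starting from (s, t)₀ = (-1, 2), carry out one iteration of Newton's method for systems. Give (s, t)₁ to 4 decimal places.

(-0.5405, 0.5946)

At (-1, 2): F = (-14.0000, 6.0000).
Jacobian J = [[-2·s + t^2, 2·s·t - 2·t], [2·s·t + 6·s, s^2]].
At the point, J = [[6.0000, -8.0000], [-10.0000, 1.0000]] (det J = -74.0000).
Solving J·Δ = −F gives Δ = (0.4595, -1.4054).
Then the next iterate is (s, t)₁ = (-0.5405, 0.5946).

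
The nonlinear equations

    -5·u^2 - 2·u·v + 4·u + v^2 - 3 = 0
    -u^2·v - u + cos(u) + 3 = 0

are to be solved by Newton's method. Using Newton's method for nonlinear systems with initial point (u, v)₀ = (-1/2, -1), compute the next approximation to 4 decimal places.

At (-1/2, -1): F = (-6.2500, 4.627583).
Jacobian J = [[-10·u - 2·v + 4, -2·u + 2·v], [-2·u·v - sin(u) - 1, -u^2]].
At the point, J = [[11.0000, -1.0000], [-1.520574, -0.2500]] (det J = -4.270574).
Solving J·Δ = −F gives Δ = (1.4495, 9.6942).
Then the next iterate is (u, v)₁ = (0.9495, 8.6942).

(0.9495, 8.6942)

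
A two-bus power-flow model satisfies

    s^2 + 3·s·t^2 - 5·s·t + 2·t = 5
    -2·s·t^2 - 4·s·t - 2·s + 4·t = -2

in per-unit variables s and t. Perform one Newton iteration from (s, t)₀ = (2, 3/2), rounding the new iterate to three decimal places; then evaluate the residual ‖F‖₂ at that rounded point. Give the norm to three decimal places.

At (2, 3/2): F = (0.500, -17.000).
Jacobian J = [[2·s + 3·t^2 - 5·t, 6·s·t - 5·s + 2], [-2·t^2 - 4·t - 2, -4·s·t - 4·s + 4]].
At the point, J = [[3.250, 10.000], [-12.500, -16.000]] (det J = 73.000).
Solving J·Δ = −F gives Δ = (-2.219, 0.671).
Then the next iterate is (s, t)₁ = (-0.219, 2.171).
Re-evaluating at (-0.219, 2.171): F = (-1.32939, 15.08820), so ‖F‖₂ = 15.147.

15.147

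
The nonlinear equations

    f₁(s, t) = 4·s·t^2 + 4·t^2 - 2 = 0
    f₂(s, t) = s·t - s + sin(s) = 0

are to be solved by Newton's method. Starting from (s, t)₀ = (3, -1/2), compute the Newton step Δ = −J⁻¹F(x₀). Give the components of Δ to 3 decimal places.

At (3, -1/2): F = (2.000, -4.35888).
Jacobian J = [[4·t^2, 8·s·t + 8·t], [t + cos(s) - 1, s]].
At the point, J = [[1.000, -16.000], [-2.48999, 3.000]] (det J = -36.83988).
Solving J·Δ = −F gives Δ = (-1.730, 0.017).

(-1.730, 0.017)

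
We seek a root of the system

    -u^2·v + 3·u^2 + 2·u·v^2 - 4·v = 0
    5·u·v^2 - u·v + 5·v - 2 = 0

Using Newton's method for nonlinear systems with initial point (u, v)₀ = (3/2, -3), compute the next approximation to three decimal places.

(-1.061, -4.636)

At (3/2, -3): F = (52.500, 55.000).
Jacobian J = [[-2·u·v + 6·u + 2·v^2, -u^2 + 4·u·v - 4], [5·v^2 - v, 10·u·v - u + 5]].
At the point, J = [[36.000, -24.250], [48.000, -41.500]] (det J = -330.000).
Solving J·Δ = −F gives Δ = (-2.561, -1.636).
Then the next iterate is (u, v)₁ = (-1.061, -4.636).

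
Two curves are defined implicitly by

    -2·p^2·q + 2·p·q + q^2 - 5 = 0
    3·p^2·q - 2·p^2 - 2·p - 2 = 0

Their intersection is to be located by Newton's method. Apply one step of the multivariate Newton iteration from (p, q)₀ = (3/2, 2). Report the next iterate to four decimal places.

(1.0316, 2.1013)

At (3/2, 2): F = (-4.0000, 4.0000).
Jacobian J = [[-4·p·q + 2·q, -2·p^2 + 2·p + 2·q], [6·p·q - 4·p - 2, 3·p^2]].
At the point, J = [[-8.0000, 2.5000], [10.0000, 6.7500]] (det J = -79.0000).
Solving J·Δ = −F gives Δ = (-0.4684, 0.1013).
Then the next iterate is (p, q)₁ = (1.0316, 2.1013).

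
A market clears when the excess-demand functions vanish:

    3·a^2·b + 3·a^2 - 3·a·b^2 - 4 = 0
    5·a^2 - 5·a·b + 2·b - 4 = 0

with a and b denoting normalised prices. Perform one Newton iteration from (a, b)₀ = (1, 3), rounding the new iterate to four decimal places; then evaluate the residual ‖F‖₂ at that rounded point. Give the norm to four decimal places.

4.5244

At (1, 3): F = (-19.0000, -8.0000).
Jacobian J = [[6·a·b + 6·a - 3·b^2, 3·a^2 - 6·a·b], [10·a - 5·b, -5·a + 2]].
At the point, J = [[-3.0000, -15.0000], [-5.0000, -3.0000]] (det J = -66.0000).
Solving J·Δ = −F gives Δ = (-0.9545, -1.0758).
Then the next iterate is (a, b)₁ = (0.0455, 1.9242).
Re-evaluating at (0.0455, 1.9242): F = (-4.487236, -0.579004), so ‖F‖₂ = 4.5244.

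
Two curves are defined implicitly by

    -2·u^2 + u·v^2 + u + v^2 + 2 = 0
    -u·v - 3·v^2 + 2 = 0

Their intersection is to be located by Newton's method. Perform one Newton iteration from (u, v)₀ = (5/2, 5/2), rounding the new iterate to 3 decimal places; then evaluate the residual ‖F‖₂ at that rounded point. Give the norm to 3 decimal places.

At (5/2, 5/2): F = (13.875, -23.000).
Jacobian J = [[-4·u + v^2 + 1, 2·u·v + 2·v], [-v, -u - 6·v]].
At the point, J = [[-2.750, 17.500], [-2.500, -17.500]] (det J = 91.875).
Solving J·Δ = −F gives Δ = (-1.738, -1.066).
Then the next iterate is (u, v)₁ = (0.762, 1.434).
Re-evaluating at (0.762, 1.434): F = (5.22401, -5.26178), so ‖F‖₂ = 7.415.

7.415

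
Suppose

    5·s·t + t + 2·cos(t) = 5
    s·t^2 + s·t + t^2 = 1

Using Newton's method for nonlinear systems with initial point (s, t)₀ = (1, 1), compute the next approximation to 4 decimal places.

(0.8919, 0.6432)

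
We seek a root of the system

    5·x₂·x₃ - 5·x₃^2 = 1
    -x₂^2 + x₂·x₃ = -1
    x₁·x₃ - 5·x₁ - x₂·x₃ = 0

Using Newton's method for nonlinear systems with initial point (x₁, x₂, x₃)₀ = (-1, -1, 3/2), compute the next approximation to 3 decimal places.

(0.358, -0.836, 0.574)

At (-1, -1, 3/2): F = (-19.750, -1.500, 5.000).
Jacobian J = [[0, 5·x₃, 5·x₂ - 10·x₃], [0, -2·x₂ + x₃, x₂], [x₃ - 5, -x₃, x₁ - x₂]].
At the point, J = [[0.000, 7.500, -20.000], [0.000, 3.500, -1.000], [-3.500, -1.500, 0.000]] (det J = -218.750).
Solving J·Δ = −F gives Δ = (1.358, 0.164, -0.926).
Then the next iterate is (x₁, x₂, x₃)₁ = (0.358, -0.836, 0.574).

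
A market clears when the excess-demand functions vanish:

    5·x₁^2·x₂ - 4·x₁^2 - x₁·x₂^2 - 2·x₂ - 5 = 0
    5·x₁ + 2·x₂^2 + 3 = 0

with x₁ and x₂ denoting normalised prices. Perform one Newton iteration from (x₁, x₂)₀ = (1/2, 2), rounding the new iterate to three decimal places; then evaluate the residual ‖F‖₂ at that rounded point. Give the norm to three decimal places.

28.634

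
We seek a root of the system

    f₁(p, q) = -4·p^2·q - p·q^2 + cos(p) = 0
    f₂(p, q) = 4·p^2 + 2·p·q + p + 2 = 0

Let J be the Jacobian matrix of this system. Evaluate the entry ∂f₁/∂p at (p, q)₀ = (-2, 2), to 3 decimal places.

∂f₁/∂p = -8·p·q - q^2 - sin(p).
At (-2, 2) this is 28.909.

28.909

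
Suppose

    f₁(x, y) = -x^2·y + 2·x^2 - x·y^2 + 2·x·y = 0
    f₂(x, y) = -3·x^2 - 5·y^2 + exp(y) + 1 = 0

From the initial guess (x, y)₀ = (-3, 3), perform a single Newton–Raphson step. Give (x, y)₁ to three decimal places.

(-1.176, 1.176)

At (-3, 3): F = (0.000, -50.91446).
Jacobian J = [[-2·x·y + 4·x - y^2 + 2·y, -x^2 - 2·x·y + 2·x], [-6·x, -10·y + exp(y)]].
At the point, J = [[3.000, 3.000], [18.000, -9.91446]] (det J = -83.74339).
Solving J·Δ = −F gives Δ = (1.824, -1.824).
Then the next iterate is (x, y)₁ = (-1.176, 1.176).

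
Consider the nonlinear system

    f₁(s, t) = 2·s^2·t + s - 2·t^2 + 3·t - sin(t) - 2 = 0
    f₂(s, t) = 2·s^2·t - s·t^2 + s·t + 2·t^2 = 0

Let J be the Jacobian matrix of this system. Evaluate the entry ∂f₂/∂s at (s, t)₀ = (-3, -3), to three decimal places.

24.000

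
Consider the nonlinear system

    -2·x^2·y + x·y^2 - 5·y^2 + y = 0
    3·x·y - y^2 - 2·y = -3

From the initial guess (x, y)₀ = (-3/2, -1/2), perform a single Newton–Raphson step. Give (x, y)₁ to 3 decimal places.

At (-3/2, -1/2): F = (0.125, 6.000).
Jacobian J = [[-4·x·y + y^2, -2·x^2 + 2·x·y - 10·y + 1], [3·y, 3·x - 2·y - 2]].
At the point, J = [[-2.750, 3.000], [-1.500, -5.500]] (det J = 19.625).
Solving J·Δ = −F gives Δ = (0.952, 0.831).
Then the next iterate is (x, y)₁ = (-0.548, 0.331).

(-0.548, 0.331)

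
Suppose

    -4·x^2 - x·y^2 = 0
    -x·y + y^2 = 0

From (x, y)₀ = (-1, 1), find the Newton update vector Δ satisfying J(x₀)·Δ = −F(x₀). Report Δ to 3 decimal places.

At (-1, 1): F = (-3.000, 2.000).
Jacobian J = [[-8·x - y^2, -2·x·y], [-y, -x + 2·y]].
At the point, J = [[7.000, 2.000], [-1.000, 3.000]] (det J = 23.000).
Solving J·Δ = −F gives Δ = (0.565, -0.478).

(0.565, -0.478)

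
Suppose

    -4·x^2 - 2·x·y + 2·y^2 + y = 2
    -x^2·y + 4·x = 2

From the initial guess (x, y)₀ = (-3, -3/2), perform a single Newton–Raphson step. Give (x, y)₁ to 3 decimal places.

At (-3, -3/2): F = (-44.000, -0.500).
Jacobian J = [[-8·x - 2·y, -2·x + 4·y + 1], [-2·x·y + 4, -x^2]].
At the point, J = [[27.000, 1.000], [-5.000, -9.000]] (det J = -238.000).
Solving J·Δ = −F gives Δ = (1.666, -0.981).
Then the next iterate is (x, y)₁ = (-1.334, -2.481).

(-1.334, -2.481)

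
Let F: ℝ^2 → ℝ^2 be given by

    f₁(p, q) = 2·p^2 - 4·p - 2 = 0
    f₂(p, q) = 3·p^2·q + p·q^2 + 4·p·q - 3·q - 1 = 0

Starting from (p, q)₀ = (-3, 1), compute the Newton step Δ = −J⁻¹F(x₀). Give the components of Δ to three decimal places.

(1.750, 2.458)

At (-3, 1): F = (28.000, 8.000).
Jacobian J = [[4·p - 4, 0], [6·p·q + q^2 + 4·q, 3·p^2 + 2·p·q + 4·p - 3]].
At the point, J = [[-16.000, 0.000], [-13.000, 6.000]] (det J = -96.000).
Solving J·Δ = −F gives Δ = (1.750, 2.458).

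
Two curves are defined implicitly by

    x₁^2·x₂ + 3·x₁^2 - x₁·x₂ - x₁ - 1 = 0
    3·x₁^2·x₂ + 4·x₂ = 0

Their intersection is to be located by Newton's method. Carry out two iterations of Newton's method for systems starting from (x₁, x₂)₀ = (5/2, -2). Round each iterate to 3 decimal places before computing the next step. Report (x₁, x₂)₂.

At (5/2, -2): F = (7.750, -45.500).
Jacobian J = [[2·x₁·x₂ + 6·x₁ - x₂ - 1, x₁^2 - x₁], [6·x₁·x₂, 3·x₁^2 + 4]].
At the point, J = [[6.000, 3.750], [-30.000, 22.750]] (det J = 249.000).
Solving J·Δ = −F gives Δ = (-1.393, 0.163).
Then the next iterate is (x₁, x₂)₁ = (1.107, -1.837).
Round to (1.107, -1.837) and repeat: F = (1.35176, -14.10145), J = [[3.41188, 0.11845], [-12.20135, 7.67635]].
Δ = (-0.436, 1.144), so (x₁, x₂)₂ = (0.671, -0.693).

(0.671, -0.693)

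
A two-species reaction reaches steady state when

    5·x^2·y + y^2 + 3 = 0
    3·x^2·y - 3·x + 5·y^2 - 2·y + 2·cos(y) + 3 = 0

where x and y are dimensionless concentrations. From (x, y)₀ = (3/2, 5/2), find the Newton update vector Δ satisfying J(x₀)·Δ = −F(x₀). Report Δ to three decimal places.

(-0.553, -1.024)

At (3/2, 5/2): F = (37.375, 40.02271).
Jacobian J = [[10·x·y, 5·x^2 + 2·y], [6·x·y - 3, 3·x^2 + 10·y - 2·sin(y) - 2]].
At the point, J = [[37.500, 16.250], [19.500, 28.55306]] (det J = 753.86459).
Solving J·Δ = −F gives Δ = (-0.553, -1.024).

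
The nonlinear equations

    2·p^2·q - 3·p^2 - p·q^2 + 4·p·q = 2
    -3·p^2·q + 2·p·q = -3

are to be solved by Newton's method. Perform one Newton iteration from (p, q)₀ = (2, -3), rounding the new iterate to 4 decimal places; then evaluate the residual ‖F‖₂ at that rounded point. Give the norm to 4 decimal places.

22.2623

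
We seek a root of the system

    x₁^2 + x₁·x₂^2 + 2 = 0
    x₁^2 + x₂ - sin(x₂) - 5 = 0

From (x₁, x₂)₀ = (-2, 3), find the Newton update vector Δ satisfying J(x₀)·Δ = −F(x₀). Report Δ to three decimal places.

At (-2, 3): F = (-12.000, 1.85888).
Jacobian J = [[2·x₁ + x₂^2, 2·x₁·x₂], [2·x₁, -cos(x₂) + 1]].
At the point, J = [[5.000, -12.000], [-4.000, 1.98999]] (det J = -38.05004).
Solving J·Δ = −F gives Δ = (-0.041, -1.017).

(-0.041, -1.017)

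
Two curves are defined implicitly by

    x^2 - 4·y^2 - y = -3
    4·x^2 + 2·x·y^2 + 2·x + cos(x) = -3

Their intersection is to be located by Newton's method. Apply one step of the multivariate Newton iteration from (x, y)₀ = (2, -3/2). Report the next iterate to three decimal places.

At (2, -3/2): F = (-0.500, 31.58385).
Jacobian J = [[2·x, -8·y - 1], [8·x + 2·y^2 - sin(x) + 2, 4·x·y]].
At the point, J = [[4.000, 11.000], [21.59070, -12.000]] (det J = -285.49773).
Solving J·Δ = −F gives Δ = (-1.196, 0.480).
Then the next iterate is (x, y)₁ = (0.804, -1.020).

(0.804, -1.020)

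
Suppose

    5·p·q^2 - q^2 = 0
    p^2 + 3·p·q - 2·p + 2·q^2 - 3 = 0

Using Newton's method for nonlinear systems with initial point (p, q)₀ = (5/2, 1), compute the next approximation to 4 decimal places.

(1.9286, 0.6242)

At (5/2, 1): F = (11.5000, 7.7500).
Jacobian J = [[5·q^2, 10·p·q - 2·q], [2·p + 3·q - 2, 3·p + 4·q]].
At the point, J = [[5.0000, 23.0000], [6.0000, 11.5000]] (det J = -80.5000).
Solving J·Δ = −F gives Δ = (-0.5714, -0.3758).
Then the next iterate is (p, q)₁ = (1.9286, 0.6242).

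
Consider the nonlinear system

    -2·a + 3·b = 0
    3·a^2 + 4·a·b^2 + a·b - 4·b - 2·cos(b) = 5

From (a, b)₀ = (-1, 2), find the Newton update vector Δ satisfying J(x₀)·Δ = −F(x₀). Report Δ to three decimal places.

(30.450, 17.633)

At (-1, 2): F = (8.000, -27.16771).
Jacobian J = [[-2, 3], [6·a + 4·b^2 + b, 8·a·b + a + 2·sin(b) - 4]].
At the point, J = [[-2.000, 3.000], [12.000, -19.18141]] (det J = 2.36281).
Solving J·Δ = −F gives Δ = (30.450, 17.633).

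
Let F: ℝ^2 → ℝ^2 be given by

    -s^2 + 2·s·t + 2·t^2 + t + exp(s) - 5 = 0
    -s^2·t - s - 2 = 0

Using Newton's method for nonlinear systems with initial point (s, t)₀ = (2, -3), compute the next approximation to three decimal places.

(1.423, -2.586)

At (2, -3): F = (1.38906, 8.000).
Jacobian J = [[-2·s + 2·t + exp(s), 2·s + 4·t + 1], [-2·s·t - 1, -s^2]].
At the point, J = [[-2.61094, -7.000], [11.000, -4.000]] (det J = 87.44378).
Solving J·Δ = −F gives Δ = (-0.577, 0.414).
Then the next iterate is (s, t)₁ = (1.423, -2.586).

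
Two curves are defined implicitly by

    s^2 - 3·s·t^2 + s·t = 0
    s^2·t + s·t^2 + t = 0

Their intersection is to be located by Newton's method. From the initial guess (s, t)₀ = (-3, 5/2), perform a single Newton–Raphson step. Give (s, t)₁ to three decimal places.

(-1.849, 1.735)

At (-3, 5/2): F = (57.750, 6.250).
Jacobian J = [[2·s - 3·t^2 + t, -6·s·t + s], [2·s·t + t^2, s^2 + 2·s·t + 1]].
At the point, J = [[-22.250, 42.000], [-8.750, -5.000]] (det J = 478.750).
Solving J·Δ = −F gives Δ = (1.151, -0.765).
Then the next iterate is (s, t)₁ = (-1.849, 1.735).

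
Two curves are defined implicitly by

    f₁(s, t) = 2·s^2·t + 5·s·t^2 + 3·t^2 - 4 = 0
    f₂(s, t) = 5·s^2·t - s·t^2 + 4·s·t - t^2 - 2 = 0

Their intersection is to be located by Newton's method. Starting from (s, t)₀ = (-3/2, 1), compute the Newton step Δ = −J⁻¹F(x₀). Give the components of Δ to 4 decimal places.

At (-3/2, 1): F = (-4.0000, 3.7500).
Jacobian J = [[4·s·t + 5·t^2, 2·s^2 + 10·s·t + 6·t], [10·s·t - t^2 + 4·t, 5·s^2 - 2·s·t + 4·s - 2·t]].
At the point, J = [[-1.0000, -4.5000], [-12.0000, 6.2500]] (det J = -60.2500).
Solving J·Δ = −F gives Δ = (-0.1349, -0.8589).

(-0.1349, -0.8589)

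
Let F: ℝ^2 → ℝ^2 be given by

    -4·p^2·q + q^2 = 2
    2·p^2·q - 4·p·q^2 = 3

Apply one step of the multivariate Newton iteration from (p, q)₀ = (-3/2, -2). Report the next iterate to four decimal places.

At (-3/2, -2): F = (20.0000, 12.0000).
Jacobian J = [[-8·p·q, -4·p^2 + 2·q], [4·p·q - 4·q^2, 2·p^2 - 8·p·q]].
At the point, J = [[-24.0000, -13.0000], [-4.0000, -19.5000]] (det J = 416.0000).
Solving J·Δ = −F gives Δ = (0.5625, 0.5000).
Then the next iterate is (p, q)₁ = (-0.9375, -1.5000).

(-0.9375, -1.5000)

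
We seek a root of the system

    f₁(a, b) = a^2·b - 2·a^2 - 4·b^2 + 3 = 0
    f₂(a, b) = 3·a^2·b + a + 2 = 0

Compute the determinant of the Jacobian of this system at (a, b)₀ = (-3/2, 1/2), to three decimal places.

J = [[2·a·b - 4·a, a^2 - 8·b], [6·a·b + 1, 3·a^2]].
At the point, J = [[4.500, -1.750], [-3.500, 6.750]].
det J = 24.250.

24.250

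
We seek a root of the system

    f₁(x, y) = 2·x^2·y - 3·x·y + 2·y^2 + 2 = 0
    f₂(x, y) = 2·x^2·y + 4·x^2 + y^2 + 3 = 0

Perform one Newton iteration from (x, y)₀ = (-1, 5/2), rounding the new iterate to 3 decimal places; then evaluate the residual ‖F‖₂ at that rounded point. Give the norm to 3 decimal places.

10.053

At (-1, 5/2): F = (27.000, 18.250).
Jacobian J = [[4·x·y - 3·y, 2·x^2 - 3·x + 4·y], [4·x·y + 8·x, 2·x^2 + 2·y]].
At the point, J = [[-17.500, 15.000], [-18.000, 7.000]] (det J = 147.500).
Solving J·Δ = −F gives Δ = (0.575, -1.130).
Then the next iterate is (x, y)₁ = (-0.425, 1.370).
Re-evaluating at (-0.425, 1.370): F = (7.99546, 6.09431), so ‖F‖₂ = 10.053.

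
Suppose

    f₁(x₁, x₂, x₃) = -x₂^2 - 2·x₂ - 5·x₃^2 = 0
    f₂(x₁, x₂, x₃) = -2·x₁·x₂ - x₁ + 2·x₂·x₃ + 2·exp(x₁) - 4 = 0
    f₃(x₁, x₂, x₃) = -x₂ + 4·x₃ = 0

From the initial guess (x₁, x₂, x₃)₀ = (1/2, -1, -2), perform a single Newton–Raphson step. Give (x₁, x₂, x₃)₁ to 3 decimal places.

(-3.665, -4.200, -1.050)

At (1/2, -1, -2): F = (-19.000, 3.79744, -7.000).
Jacobian J = [[0, -2·x₂ - 2, -10·x₃], [-2·x₂ + 2·exp(x₁) - 1, -2·x₁ + 2·x₃, 2·x₂], [0, -1, 4]].
At the point, J = [[0.000, 0.000, 20.000], [4.29744, -5.000, -2.000], [0.000, -1.000, 4.000]] (det J = -85.94885).
Solving J·Δ = −F gives Δ = (-4.165, -3.200, 0.950).
Then the next iterate is (x₁, x₂, x₃)₁ = (-3.665, -4.200, -1.050).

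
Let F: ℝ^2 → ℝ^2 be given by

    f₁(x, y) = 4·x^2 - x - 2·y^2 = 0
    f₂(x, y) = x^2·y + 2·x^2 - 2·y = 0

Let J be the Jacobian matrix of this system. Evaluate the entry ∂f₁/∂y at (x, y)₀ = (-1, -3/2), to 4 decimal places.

6.0000

∂f₁/∂y = -4·y.
At (-1, -3/2) this is 6.0000.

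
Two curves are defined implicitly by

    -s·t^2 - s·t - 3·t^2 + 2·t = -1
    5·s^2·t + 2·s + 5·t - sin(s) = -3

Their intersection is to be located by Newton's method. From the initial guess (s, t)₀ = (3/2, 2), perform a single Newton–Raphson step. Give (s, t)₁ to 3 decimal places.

(0.641, 1.380)

At (3/2, 2): F = (-16.000, 37.50251).
Jacobian J = [[-t^2 - t, -2·s·t - s - 6·t + 2], [10·s·t - cos(s) + 2, 5·s^2 + 5]].
At the point, J = [[-6.000, -17.500], [31.92926, 16.250]] (det J = 461.26210).
Solving J·Δ = −F gives Δ = (-0.859, -0.620).
Then the next iterate is (s, t)₁ = (0.641, 1.380).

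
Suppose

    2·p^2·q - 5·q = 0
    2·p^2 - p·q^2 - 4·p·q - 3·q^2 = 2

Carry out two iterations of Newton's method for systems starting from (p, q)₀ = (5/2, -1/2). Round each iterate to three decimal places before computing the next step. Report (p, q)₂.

(-0.599, 3.019)

At (5/2, -1/2): F = (-3.750, 14.125).
Jacobian J = [[4·p·q, 2·p^2 - 5], [4·p - q^2 - 4·q, -2·p·q - 4·p - 6·q]].
At the point, J = [[-5.000, 7.500], [11.750, -4.500]] (det J = -65.625).
Solving J·Δ = −F gives Δ = (-1.357, -0.405).
Then the next iterate is (p, q)₁ = (1.143, -0.905).
Round to (1.143, -0.905) and repeat: F = (2.16033, 1.35734), J = [[-4.13766, -2.38710], [7.37298, 2.92683]].
Δ = (-1.742, 3.924), so (p, q)₂ = (-0.599, 3.019).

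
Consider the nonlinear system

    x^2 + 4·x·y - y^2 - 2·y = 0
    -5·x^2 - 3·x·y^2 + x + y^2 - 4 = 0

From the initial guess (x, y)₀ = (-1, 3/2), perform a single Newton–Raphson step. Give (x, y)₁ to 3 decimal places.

(0.530, 1.041)

At (-1, 3/2): F = (-10.250, -1.000).
Jacobian J = [[2·x + 4·y, 4·x - 2·y - 2], [-10·x - 3·y^2 + 1, -6·x·y + 2·y]].
At the point, J = [[4.000, -9.000], [4.250, 12.000]] (det J = 86.250).
Solving J·Δ = −F gives Δ = (1.530, -0.459).
Then the next iterate is (x, y)₁ = (0.530, 1.041).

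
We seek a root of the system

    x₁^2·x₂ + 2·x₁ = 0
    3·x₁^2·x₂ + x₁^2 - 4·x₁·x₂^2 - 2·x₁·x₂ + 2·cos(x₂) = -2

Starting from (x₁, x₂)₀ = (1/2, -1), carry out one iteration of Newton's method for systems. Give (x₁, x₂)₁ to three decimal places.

At (1/2, -1): F = (0.750, 1.58060).
Jacobian J = [[2·x₁·x₂ + 2, x₁^2], [6·x₁·x₂ + 2·x₁ - 4·x₂^2 - 2·x₂, 3·x₁^2 - 8·x₁·x₂ - 2·x₁ - 2·sin(x₂)]].
At the point, J = [[1.000, 0.250], [-4.000, 5.43294]] (det J = 6.43294).
Solving J·Δ = −F gives Δ = (-0.572, -0.712).
Then the next iterate is (x₁, x₂)₁ = (-0.072, -1.712).

(-0.072, -1.712)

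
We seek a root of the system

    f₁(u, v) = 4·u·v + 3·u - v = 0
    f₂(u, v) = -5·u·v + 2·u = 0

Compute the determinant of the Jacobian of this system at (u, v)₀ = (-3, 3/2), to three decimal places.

J = [[4·v + 3, 4·u - 1], [-5·v + 2, -5·u]].
At the point, J = [[9.000, -13.000], [-5.500, 15.000]].
det J = 63.500.

63.500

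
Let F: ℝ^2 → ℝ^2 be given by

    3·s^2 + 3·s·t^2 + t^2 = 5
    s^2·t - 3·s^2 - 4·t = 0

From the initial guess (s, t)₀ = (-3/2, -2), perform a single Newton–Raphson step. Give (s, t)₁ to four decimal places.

(-1.1890, -1.1916)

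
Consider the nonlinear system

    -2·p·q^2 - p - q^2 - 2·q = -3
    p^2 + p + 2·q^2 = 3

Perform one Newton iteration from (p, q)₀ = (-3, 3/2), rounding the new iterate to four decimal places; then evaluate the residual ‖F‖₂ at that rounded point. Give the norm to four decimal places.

At (-3, 3/2): F = (14.2500, 7.5000).
Jacobian J = [[-2·q^2 - 1, -4·p·q - 2·q - 2], [2·p + 1, 4·q]].
At the point, J = [[-5.5000, 13.0000], [-5.0000, 6.0000]] (det J = 32.0000).
Solving J·Δ = −F gives Δ = (0.3750, -0.9375).
Then the next iterate is (p, q)₁ = (-2.6250, 0.5625).
Re-evaluating at (-2.6250, 0.5625): F = (5.844727, 1.898438), so ‖F‖₂ = 6.1453.

6.1453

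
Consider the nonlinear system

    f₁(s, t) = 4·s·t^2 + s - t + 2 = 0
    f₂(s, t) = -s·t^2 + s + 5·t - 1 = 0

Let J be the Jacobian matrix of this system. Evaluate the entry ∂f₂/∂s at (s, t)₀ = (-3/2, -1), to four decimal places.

∂f₂/∂s = -t^2 + 1.
At (-3/2, -1) this is 0.0000.

0.0000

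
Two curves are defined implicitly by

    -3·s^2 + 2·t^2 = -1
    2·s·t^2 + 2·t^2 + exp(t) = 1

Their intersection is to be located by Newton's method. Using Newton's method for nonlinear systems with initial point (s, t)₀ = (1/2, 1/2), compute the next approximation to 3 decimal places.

At (1/2, 1/2): F = (0.750, 1.39872).
Jacobian J = [[-6·s, 4·t], [2·t^2, 4·s·t + 4·t + exp(t)]].
At the point, J = [[-3.000, 2.000], [0.500, 4.64872]] (det J = -14.94616).
Solving J·Δ = −F gives Δ = (0.046, -0.306).
Then the next iterate is (s, t)₁ = (0.546, 0.194).

(0.546, 0.194)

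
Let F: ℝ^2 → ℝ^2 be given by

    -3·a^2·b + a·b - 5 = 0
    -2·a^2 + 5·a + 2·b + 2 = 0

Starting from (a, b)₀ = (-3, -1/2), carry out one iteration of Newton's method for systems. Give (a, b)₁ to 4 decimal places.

At (-3, -1/2): F = (10.0000, -32.0000).
Jacobian J = [[-6·a·b + b, -3·a^2 + a], [-4·a + 5, 2]].
At the point, J = [[-9.5000, -30.0000], [17.0000, 2.0000]] (det J = 491.0000).
Solving J·Δ = −F gives Δ = (1.9145, -0.2729).
Then the next iterate is (a, b)₁ = (-1.0855, -0.7729).

(-1.0855, -0.7729)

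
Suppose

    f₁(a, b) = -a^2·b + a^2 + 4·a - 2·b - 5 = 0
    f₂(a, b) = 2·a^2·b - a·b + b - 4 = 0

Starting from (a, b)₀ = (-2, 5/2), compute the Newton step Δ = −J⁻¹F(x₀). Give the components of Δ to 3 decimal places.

(-4.920, -12.200)

At (-2, 5/2): F = (-24.000, 23.500).
Jacobian J = [[-2·a·b + 2·a + 4, -a^2 - 2], [4·a·b - b, 2·a^2 - a + 1]].
At the point, J = [[10.000, -6.000], [-22.500, 11.000]] (det J = -25.000).
Solving J·Δ = −F gives Δ = (-4.920, -12.200).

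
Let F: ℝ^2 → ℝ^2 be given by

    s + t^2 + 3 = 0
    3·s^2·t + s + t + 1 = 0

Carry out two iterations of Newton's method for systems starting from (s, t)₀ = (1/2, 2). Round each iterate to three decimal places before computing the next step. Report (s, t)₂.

(-4.531, 4.124)

At (1/2, 2): F = (7.500, 5.000).
Jacobian J = [[1, 2·t], [6·s·t + 1, 3·s^2 + 1]].
At the point, J = [[1.000, 4.000], [7.000, 1.750]] (det J = -26.250).
Solving J·Δ = −F gives Δ = (-0.262, -1.810).
Then the next iterate is (s, t)₁ = (0.238, 0.190).
Round to (0.238, 0.190) and repeat: F = (3.27410, 1.46029), J = [[1.000, 0.380], [1.27132, 1.16993]].
Δ = (-4.769, 3.934), so (s, t)₂ = (-4.531, 4.124).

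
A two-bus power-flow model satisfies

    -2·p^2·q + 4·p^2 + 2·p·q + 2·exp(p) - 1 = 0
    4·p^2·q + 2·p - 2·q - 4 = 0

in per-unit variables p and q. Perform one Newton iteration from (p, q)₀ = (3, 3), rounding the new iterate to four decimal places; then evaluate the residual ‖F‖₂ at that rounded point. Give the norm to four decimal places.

30.8770

At (3, 3): F = (39.171074, 104.0000).
Jacobian J = [[-4·p·q + 8·p + 2·q + 2·exp(p), -2·p^2 + 2·p], [8·p·q + 2, 4·p^2 - 2]].
At the point, J = [[34.171074, -12.0000], [74.0000, 34.0000]] (det J = 2049.816511).
Solving J·Δ = −F gives Δ = (-1.2586, -0.3196).
Then the next iterate is (p, q)₁ = (1.7414, 2.6804).
Re-evaluating at (1.7414, 2.6804): F = (15.619357, 26.634973), so ‖F‖₂ = 30.8770.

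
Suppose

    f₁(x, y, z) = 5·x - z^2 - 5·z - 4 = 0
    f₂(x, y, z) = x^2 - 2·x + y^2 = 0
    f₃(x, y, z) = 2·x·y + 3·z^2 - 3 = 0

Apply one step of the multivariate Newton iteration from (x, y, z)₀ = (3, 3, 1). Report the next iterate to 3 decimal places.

At (3, 3, 1): F = (5.000, 12.000, 18.000).
Jacobian J = [[5, 0, -2·z - 5], [2·x - 2, 2·y, 0], [2·y, 2·x, 6·z]].
At the point, J = [[5.000, 0.000, -7.000], [4.000, 6.000, 0.000], [6.000, 6.000, 6.000]] (det J = 264.000).
Solving J·Δ = −F gives Δ = (-1.636, -0.909, -0.455).
Then the next iterate is (x, y, z)₁ = (1.364, 2.091, 0.545).

(1.364, 2.091, 0.545)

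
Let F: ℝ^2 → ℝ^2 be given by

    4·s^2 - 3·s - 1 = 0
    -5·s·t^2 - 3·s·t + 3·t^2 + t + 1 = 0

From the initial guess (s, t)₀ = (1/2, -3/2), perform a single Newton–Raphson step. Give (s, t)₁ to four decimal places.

At (1/2, -3/2): F = (-1.5000, 2.8750).
Jacobian J = [[8·s - 3, 0], [-5·t^2 - 3·t, -10·s·t - 3·s + 6·t + 1]].
At the point, J = [[1.0000, 0.0000], [-6.7500, -2.0000]] (det J = -2.0000).
Solving J·Δ = −F gives Δ = (1.5000, -3.6250).
Then the next iterate is (s, t)₁ = (2.0000, -5.1250).

(2.0000, -5.1250)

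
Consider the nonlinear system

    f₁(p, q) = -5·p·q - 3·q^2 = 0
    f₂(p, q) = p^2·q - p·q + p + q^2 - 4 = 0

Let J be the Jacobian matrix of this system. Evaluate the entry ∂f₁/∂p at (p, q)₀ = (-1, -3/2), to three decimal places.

7.500

∂f₁/∂p = -5·q.
At (-1, -3/2) this is 7.500.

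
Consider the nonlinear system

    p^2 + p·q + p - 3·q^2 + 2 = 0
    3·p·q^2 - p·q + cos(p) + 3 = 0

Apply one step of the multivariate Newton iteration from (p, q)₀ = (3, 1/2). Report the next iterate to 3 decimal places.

(1.033, 0.076)

At (3, 1/2): F = (14.750, 2.76001).
Jacobian J = [[2·p + q + 1, p - 6·q], [3·q^2 - q - sin(p), 6·p·q - p]].
At the point, J = [[7.500, 0.000], [0.10888, 6.000]] (det J = 45.000).
Solving J·Δ = −F gives Δ = (-1.967, -0.424).
Then the next iterate is (p, q)₁ = (1.033, 0.076).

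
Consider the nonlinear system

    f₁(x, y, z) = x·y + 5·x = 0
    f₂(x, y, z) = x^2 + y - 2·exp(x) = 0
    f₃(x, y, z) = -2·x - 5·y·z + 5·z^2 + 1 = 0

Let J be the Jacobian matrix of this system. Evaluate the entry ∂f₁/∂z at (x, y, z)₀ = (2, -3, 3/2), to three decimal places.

∂f₁/∂z = 0.
At (2, -3, 3/2) this is 0.000.

0.000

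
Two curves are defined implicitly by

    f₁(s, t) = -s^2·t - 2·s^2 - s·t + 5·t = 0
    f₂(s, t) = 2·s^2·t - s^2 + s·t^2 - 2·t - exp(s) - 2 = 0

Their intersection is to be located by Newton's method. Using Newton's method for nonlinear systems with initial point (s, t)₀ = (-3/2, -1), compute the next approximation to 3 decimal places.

(-2.120, 1.642)

At (-3/2, -1): F = (-8.750, -8.47313).
Jacobian J = [[-2·s·t - 4·s - t, -s^2 - s + 5], [4·s·t - 2·s + t^2 - exp(s), 2·s^2 + 2·s·t - 2]].
At the point, J = [[4.000, 4.250], [9.77687, 5.500]] (det J = -19.55170).
Solving J·Δ = −F gives Δ = (-0.620, 2.642).
Then the next iterate is (s, t)₁ = (-2.120, 1.642).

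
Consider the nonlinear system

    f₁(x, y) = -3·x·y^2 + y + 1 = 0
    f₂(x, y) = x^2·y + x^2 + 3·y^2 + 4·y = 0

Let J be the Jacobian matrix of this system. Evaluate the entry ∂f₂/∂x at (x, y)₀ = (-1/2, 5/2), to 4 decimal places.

-3.5000

∂f₂/∂x = 2·x·y + 2·x.
At (-1/2, 5/2) this is -3.5000.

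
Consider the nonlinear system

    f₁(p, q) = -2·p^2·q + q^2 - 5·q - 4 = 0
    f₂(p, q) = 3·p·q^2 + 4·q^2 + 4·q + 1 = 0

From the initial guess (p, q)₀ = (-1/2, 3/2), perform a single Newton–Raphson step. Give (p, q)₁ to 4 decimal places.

At (-1/2, 3/2): F = (-10.0000, 12.6250).
Jacobian J = [[-4·p·q, -2·p^2 + 2·q - 5], [3·q^2, 6·p·q + 8·q + 4]].
At the point, J = [[3.0000, -2.5000], [6.7500, 11.5000]] (det J = 51.3750).
Solving J·Δ = −F gives Δ = (1.6241, -2.0511).
Then the next iterate is (p, q)₁ = (1.1241, -0.5511).

(1.1241, -0.5511)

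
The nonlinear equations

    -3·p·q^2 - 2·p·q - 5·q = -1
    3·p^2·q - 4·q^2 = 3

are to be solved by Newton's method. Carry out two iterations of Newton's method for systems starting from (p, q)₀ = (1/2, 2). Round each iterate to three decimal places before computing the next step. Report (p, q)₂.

(0.757, 0.030)

At (1/2, 2): F = (-17.000, -17.500).
Jacobian J = [[-3·q^2 - 2·q, -6·p·q - 2·p - 5], [6·p·q, 3·p^2 - 8·q]].
At the point, J = [[-16.000, -12.000], [6.000, -15.250]] (det J = 316.000).
Solving J·Δ = −F gives Δ = (-0.156, -1.209).
Then the next iterate is (p, q)₁ = (0.344, 0.791).
Round to (0.344, 0.791) and repeat: F = (-4.14491, -5.22191), J = [[-3.45904, -7.32062], [1.63262, -5.97299]].
Δ = (0.413, -0.761), so (p, q)₂ = (0.757, 0.030).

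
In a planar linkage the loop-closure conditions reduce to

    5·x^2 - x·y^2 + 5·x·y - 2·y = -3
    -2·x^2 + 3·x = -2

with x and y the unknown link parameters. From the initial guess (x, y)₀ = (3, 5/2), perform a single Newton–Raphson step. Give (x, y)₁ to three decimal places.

(2.222, 19.278)

At (3, 5/2): F = (61.750, -7.000).
Jacobian J = [[10·x - y^2 + 5·y, -2·x·y + 5·x - 2], [-4·x + 3, 0]].
At the point, J = [[36.250, -2.000], [-9.000, 0.000]] (det J = -18.000).
Solving J·Δ = −F gives Δ = (-0.778, 16.778).
Then the next iterate is (x, y)₁ = (2.222, 19.278).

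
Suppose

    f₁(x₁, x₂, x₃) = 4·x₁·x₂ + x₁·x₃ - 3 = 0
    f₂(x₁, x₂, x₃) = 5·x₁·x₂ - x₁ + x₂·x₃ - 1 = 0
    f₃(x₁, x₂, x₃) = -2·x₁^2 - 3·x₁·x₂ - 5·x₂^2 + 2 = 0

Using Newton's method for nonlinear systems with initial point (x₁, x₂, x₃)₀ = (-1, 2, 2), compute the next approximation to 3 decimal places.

At (-1, 2, 2): F = (-13.000, -6.000, -14.000).
Jacobian J = [[4·x₂ + x₃, 4·x₁, x₁], [5·x₂ - 1, 5·x₁ + x₃, x₂], [-4·x₁ - 3·x₂, -3·x₁ - 10·x₂, 0]].
At the point, J = [[10.000, -4.000, -1.000], [9.000, -3.000, 2.000], [-2.000, -17.000, 0.000]] (det J = 515.000).
Solving J·Δ = −F gives Δ = (0.757, -0.913, -1.777).
Then the next iterate is (x₁, x₂, x₃)₁ = (-0.243, 1.087, 0.223).

(-0.243, 1.087, 0.223)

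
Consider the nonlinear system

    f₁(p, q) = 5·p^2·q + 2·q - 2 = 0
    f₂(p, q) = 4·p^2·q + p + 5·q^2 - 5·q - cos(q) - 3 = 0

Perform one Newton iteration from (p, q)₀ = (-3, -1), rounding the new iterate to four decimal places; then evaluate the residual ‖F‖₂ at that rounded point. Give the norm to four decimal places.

18.5603

At (-3, -1): F = (-49.0000, -32.540302).
Jacobian J = [[10·p·q, 5·p^2 + 2], [8·p·q + 1, 4·p^2 + 10·q + sin(q) - 5]].
At the point, J = [[30.0000, 47.0000], [25.0000, 20.158529]] (det J = -570.244130).
Solving J·Δ = −F gives Δ = (0.9498, 0.4363).
Then the next iterate is (p, q)₁ = (-2.0502, -0.5637).
Re-evaluating at (-2.0502, -0.5637): F = (-14.974458, -10.965842), so ‖F‖₂ = 18.5603.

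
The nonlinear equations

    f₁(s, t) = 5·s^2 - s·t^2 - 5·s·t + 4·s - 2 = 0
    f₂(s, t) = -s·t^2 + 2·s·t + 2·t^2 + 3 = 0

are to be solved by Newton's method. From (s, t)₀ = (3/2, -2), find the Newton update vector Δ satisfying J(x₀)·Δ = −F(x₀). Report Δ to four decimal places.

(-1.7500, -13.0000)

At (3/2, -2): F = (24.2500, -1.0000).
Jacobian J = [[10·s - t^2 - 5·t + 4, -2·s·t - 5·s], [-t^2 + 2·t, -2·s·t + 2·s + 4·t]].
At the point, J = [[25.0000, -1.5000], [-8.0000, 1.0000]] (det J = 13.0000).
Solving J·Δ = −F gives Δ = (-1.7500, -13.0000).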